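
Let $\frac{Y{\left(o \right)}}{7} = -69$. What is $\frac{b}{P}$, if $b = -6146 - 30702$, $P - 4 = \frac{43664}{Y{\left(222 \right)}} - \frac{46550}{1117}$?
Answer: $\frac{9939950664}{34549147} \approx 287.7$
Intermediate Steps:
$Y{\left(o \right)} = -483$ ($Y{\left(o \right)} = 7 \left(-69\right) = -483$)
$P = - \frac{69098294}{539511}$ ($P = 4 + \left(\frac{43664}{-483} - \frac{46550}{1117}\right) = 4 + \left(43664 \left(- \frac{1}{483}\right) - \frac{46550}{1117}\right) = 4 - \frac{71256338}{539511} = - \frac{69098294}{539511} \approx -128.08$)
$b = -36848$ ($b = -6146 - 30702 = -36848$)
$\frac{b}{P} = - \frac{36848}{- \frac{69098294}{539511}} = \left(-36848\right) \left(- \frac{539511}{69098294}\right) = \frac{9939950664}{34549147}$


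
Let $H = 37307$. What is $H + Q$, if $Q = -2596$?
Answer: $34711$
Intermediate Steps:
$H + Q = 37307 - 2596 = 34711$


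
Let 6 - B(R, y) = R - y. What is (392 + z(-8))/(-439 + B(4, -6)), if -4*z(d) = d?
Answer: -394/443 ≈ -0.88939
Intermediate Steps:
z(d) = -d/4
B(R, y) = 6 + y - R (B(R, y) = 6 - (R - y) = 6 + (y - R) = 6 + y - R)
(392 + z(-8))/(-439 + B(4, -6)) = (392 - 1/4*(-8))/(-439 + (6 - 6 - 1*4)) = (392 + 2)/(-439 + (6 - 6 - 4)) = 394/(-439 - 4) = 394/(-443) = 394*(-1/443) = -394/443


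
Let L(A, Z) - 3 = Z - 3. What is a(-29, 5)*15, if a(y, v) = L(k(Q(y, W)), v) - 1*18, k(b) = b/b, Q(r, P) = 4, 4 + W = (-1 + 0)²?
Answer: -195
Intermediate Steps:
W = -3 (W = -4 + (-1 + 0)² = -4 + (-1)² = -4 + 1 = -3)
k(b) = 1
L(A, Z) = Z (L(A, Z) = 3 + (Z - 3) = 3 + (-3 + Z) = Z)
a(y, v) = -18 + v (a(y, v) = v - 1*18 = v - 18 = -18 + v)
a(-29, 5)*15 = (-18 + 5)*15 = -13*15 = -195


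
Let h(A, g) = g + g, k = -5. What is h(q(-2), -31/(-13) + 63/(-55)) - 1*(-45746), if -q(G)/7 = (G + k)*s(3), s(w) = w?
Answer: 32710162/715 ≈ 45749.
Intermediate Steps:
q(G) = 105 - 21*G (q(G) = -7*(G - 5)*3 = -7*(-5 + G)*3 = -7*(-15 + 3*G) = 105 - 21*G)
h(A, g) = 2*g
h(q(-2), -31/(-13) + 63/(-55)) - 1*(-45746) = 2*(-31/(-13) + 63/(-55)) - 1*(-45746) = 2*(-31*(-1/13) + 63*(-1/55)) + 45746 = 2*(31/13 - 63/55) + 45746 = 2*(886/715) + 45746 = 1772/715 + 45746 = 32710162/715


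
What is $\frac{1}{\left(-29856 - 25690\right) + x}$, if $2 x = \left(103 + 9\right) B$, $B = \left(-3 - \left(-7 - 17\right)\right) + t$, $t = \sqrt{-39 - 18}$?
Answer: $- \frac{27185}{1478137826} - \frac{14 i \sqrt{57}}{739068913} \approx -1.8391 \cdot 10^{-5} - 1.4301 \cdot 10^{-7} i$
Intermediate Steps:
$t = i \sqrt{57}$ ($t = \sqrt{-57} = i \sqrt{57} \approx 7.5498 i$)
$B = 21 + i \sqrt{57}$ ($B = \left(-3 - \left(-7 - 17\right)\right) + i \sqrt{57} = \left(-3 - -24\right) + i \sqrt{57} = \left(-3 + 24\right) + i \sqrt{57} = 21 + i \sqrt{57} \approx 21.0 + 7.5498 i$)
$x = 1176 + 56 i \sqrt{57}$ ($x = \frac{\left(103 + 9\right) \left(21 + i \sqrt{57}\right)}{2} = \frac{112 \left(21 + i \sqrt{57}\right)}{2} = \frac{2352 + 112 i \sqrt{57}}{2} = 1176 + 56 i \sqrt{57} \approx 1176.0 + 422.79 i$)
$\frac{1}{\left(-29856 - 25690\right) + x} = \frac{1}{\left(-29856 - 25690\right) + \left(1176 + 56 i \sqrt{57}\right)} = \frac{1}{-55546 + \left(1176 + 56 i \sqrt{57}\right)} = \frac{1}{-54370 + 56 i \sqrt{57}}$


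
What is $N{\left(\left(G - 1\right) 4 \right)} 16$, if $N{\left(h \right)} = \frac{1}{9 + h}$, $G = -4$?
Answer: $- \frac{16}{11} \approx -1.4545$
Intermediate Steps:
$N{\left(\left(G - 1\right) 4 \right)} 16 = \frac{1}{9 + \left(-4 - 1\right) 4} \cdot 16 = \frac{1}{9 - 20} \cdot 16 = \frac{1}{-11} \cdot 16 = \left(- \frac{1}{11}\right) 16 = - \frac{16}{11}$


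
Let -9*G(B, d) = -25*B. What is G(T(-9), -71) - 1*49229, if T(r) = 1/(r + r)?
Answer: -7975123/162 ≈ -49229.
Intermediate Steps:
T(r) = 1/(2*r)
G(B, d) = 25*B/9 (G(B, d) = -(-25)*B/9 = 25*B/9)
G(T(-9), -71) - 1*49229 = 25*((1/2)/(-9))/9 - 1*49229 = 25*((1/2)*(-1/9))/9 - 49229 = (25/9)*(-1/18) - 49229 = -25/162 - 49229 = -7975123/162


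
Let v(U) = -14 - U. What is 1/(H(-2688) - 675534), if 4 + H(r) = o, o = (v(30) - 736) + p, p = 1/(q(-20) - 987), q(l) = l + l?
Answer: -1027/694578587 ≈ -1.4786e-6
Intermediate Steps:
q(l) = 2*l
p = -1/1027 (p = 1/(2*(-20) - 987) = 1/(-40 - 987) = 1/(-1027) = -1/1027 ≈ -0.00097371)
o = -801061/1027 (o = ((-14 - 1*30) - 736) - 1/1027 = ((-14 - 30) - 736) - 1/1027 = (-44 - 736) - 1/1027 = -780 - 1/1027 = -801061/1027 ≈ -780.00)
H(r) = -805169/1027 (H(r) = -4 - 801061/1027 = -805169/1027)
1/(H(-2688) - 675534) = 1/(-805169/1027 - 675534) = 1/(-694578587/1027) = -1027/694578587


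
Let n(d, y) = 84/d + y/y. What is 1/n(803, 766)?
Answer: 803/887 ≈ 0.90530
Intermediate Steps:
n(d, y) = 1 + 84/d (n(d, y) = 84/d + 1 = 1 + 84/d)
1/n(803, 766) = 1/((84 + 803)/803) = 1/((1/803)*887) = 1/(887/803) = 803/887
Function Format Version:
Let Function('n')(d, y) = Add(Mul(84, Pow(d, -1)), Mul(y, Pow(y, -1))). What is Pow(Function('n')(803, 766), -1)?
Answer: Rational(803, 887) ≈ 0.90530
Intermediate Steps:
Function('n')(d, y) = Add(1, Mul(84, Pow(d, -1))) (Function('n')(d, y) = Add(Mul(84, Pow(d, -1)), 1) = Add(1, Mul(84, Pow(d, -1))))
Pow(Function('n')(803, 766), -1) = Pow(Mul(Pow(803, -1), Add(84, 803)), -1) = Pow(Mul(Rational(1, 803), 887), -1) = Pow(Rational(887, 803), -1) = Rational(803, 887)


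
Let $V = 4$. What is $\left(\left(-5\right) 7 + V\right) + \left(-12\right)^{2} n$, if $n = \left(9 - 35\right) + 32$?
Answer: $833$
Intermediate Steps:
$n = 6$ ($n = -26 + 32 = 6$)
$\left(\left(-5\right) 7 + V\right) + \left(-12\right)^{2} n = \left(\left(-5\right) 7 + 4\right) + \left(-12\right)^{2} \cdot 6 = \left(-35 + 4\right) + 144 \cdot 6 = -31 + 864 = 833$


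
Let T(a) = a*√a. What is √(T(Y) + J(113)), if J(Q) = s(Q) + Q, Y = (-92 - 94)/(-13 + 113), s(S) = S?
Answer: √(565000 - 465*I*√186)/50 ≈ 15.034 - 0.084368*I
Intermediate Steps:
Y = -93/50 (Y = -186/100 = -186*1/100 = -93/50 ≈ -1.8600)
T(a) = a^(3/2)
J(Q) = 2*Q (J(Q) = Q + Q = 2*Q)
√(T(Y) + J(113)) = √((-93/50)^(3/2) + 2*113) = √(-93*I*√186/500 + 226) = √(226 - 93*I*√186/500)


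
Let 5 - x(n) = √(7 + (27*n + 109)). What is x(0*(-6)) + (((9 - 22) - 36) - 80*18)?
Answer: -1484 - 2*√29 ≈ -1494.8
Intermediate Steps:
x(n) = 5 - √(116 + 27*n) (x(n) = 5 - √(7 + (27*n + 109)) = 5 - √(7 + (109 + 27*n)) = 5 - √(116 + 27*n))
x(0*(-6)) + (((9 - 22) - 36) - 80*18) = (5 - √(116 + 27*(0*(-6)))) + (((9 - 22) - 36) - 80*18) = (5 - √(116 + 27*0)) + ((-13 - 36) - 1440) = (5 - √(116 + 0)) + (-49 - 1440) = (5 - √116) - 1489 = (5 - 2*√29) - 1489 = -1484 - 2*√29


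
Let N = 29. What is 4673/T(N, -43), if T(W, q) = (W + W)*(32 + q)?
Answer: -4673/638 ≈ -7.3244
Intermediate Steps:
T(W, q) = 2*W*(32 + q) (T(W, q) = (2*W)*(32 + q) = 2*W*(32 + q))
4673/T(N, -43) = 4673/((2*29*(32 - 43))) = 4673/((2*29*(-11))) = 4673/(-638) = 4673*(-1/638) = -4673/638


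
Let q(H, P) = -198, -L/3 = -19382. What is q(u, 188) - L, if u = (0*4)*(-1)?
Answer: -58344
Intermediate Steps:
L = 58146 (L = -3*(-19382) = 58146)
u = 0 (u = 0*(-1) = 0)
q(u, 188) - L = -198 - 1*58146 = -198 - 58146 = -58344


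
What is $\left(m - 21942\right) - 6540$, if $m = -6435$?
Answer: $-34917$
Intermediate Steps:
$\left(m - 21942\right) - 6540 = \left(-6435 - 21942\right) - 6540 = -28377 + \left(-15480 + 8940\right) = -28377 - 6540 = -34917$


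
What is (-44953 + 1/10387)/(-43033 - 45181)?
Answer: 33351915/65448487 ≈ 0.50959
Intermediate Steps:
(-44953 + 1/10387)/(-43033 - 45181) = (-44953 + 1/10387)/(-88214) = -466926810/10387*(-1/88214) = 33351915/65448487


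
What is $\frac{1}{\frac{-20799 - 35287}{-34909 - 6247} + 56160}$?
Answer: $\frac{20578}{1155688523} \approx 1.7806 \cdot 10^{-5}$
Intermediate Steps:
$\frac{1}{\frac{-20799 - 35287}{-34909 - 6247} + 56160} = \frac{1}{- \frac{56086}{-41156} + 56160} = \frac{1}{\left(-56086\right) \left(- \frac{1}{41156}\right) + 56160} = \frac{1}{\frac{28043}{20578} + 56160} = \frac{1}{\frac{1155688523}{20578}} = \frac{20578}{1155688523}$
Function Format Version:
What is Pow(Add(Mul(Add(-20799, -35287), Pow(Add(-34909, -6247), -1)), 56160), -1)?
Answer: Rational(20578, 1155688523) ≈ 1.7806e-5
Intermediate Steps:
Pow(Add(Mul(Add(-20799, -35287), Pow(Add(-34909, -6247), -1)), 56160), -1) = Pow(Add(Mul(-56086, Pow(-41156, -1)), 56160), -1) = Pow(Add(Mul(-56086, Rational(-1, 41156)), 56160), -1) = Pow(Add(Rational(28043, 20578), 56160), -1) = Pow(Rational(1155688523, 20578), -1) = Rational(20578, 1155688523)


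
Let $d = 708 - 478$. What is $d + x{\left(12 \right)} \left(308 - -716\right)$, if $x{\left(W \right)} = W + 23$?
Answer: $36070$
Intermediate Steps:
$d = 230$ ($d = 708 - 478 = 230$)
$x{\left(W \right)} = 23 + W$
$d + x{\left(12 \right)} \left(308 - -716\right) = 230 + \left(23 + 12\right) \left(308 - -716\right) = 230 + 35 \left(308 + 716\right) = 230 + 35 \cdot 1024 = 230 + 35840 = 36070$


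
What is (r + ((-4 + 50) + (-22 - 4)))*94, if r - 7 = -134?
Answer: -10058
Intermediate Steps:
r = -127 (r = 7 - 134 = -127)
(r + ((-4 + 50) + (-22 - 4)))*94 = (-127 + ((-4 + 50) + (-22 - 4)))*94 = (-127 + (46 - 26))*94 = (-127 + 20)*94 = -107*94 = -10058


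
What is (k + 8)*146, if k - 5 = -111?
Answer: -14308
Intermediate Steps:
k = -106 (k = 5 - 111 = -106)
(k + 8)*146 = (-106 + 8)*146 = -98*146 = -14308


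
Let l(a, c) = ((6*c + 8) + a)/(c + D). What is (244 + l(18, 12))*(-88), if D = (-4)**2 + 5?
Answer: -65200/3 ≈ -21733.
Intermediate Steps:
D = 21 (D = 16 + 5 = 21)
l(a, c) = (8 + a + 6*c)/(21 + c) (l(a, c) = ((6*c + 8) + a)/(c + 21) = ((8 + 6*c) + a)/(21 + c) = (8 + a + 6*c)/(21 + c))
(244 + l(18, 12))*(-88) = (244 + (8 + 18 + 6*12)/(21 + 12))*(-88) = (244 + (8 + 18 + 72)/33)*(-88) = (244 + (1/33)*98)*(-88) = (244 + 98/33)*(-88) = (8150/33)*(-88) = -65200/3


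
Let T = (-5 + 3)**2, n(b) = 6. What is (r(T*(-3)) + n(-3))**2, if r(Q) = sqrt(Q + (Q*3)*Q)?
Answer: 456 + 24*sqrt(105) ≈ 701.93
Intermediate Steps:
T = 4 (T = (-2)**2 = 4)
r(Q) = sqrt(Q + 3*Q**2) (r(Q) = sqrt(Q + (3*Q)*Q) = sqrt(Q + 3*Q**2))
(r(T*(-3)) + n(-3))**2 = (sqrt((4*(-3))*(1 + 3*(4*(-3)))) + 6)**2 = (sqrt(-12*(1 + 3*(-12))) + 6)**2 = (sqrt(-12*(1 - 36)) + 6)**2 = (sqrt(-12*(-35)) + 6)**2 = (sqrt(420) + 6)**2 = (2*sqrt(105) + 6)**2 = (6 + 2*sqrt(105))**2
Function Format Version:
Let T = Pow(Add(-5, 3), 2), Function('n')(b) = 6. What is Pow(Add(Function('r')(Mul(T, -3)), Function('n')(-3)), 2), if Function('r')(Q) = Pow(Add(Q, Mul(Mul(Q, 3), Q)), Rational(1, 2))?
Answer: Add(456, Mul(24, Pow(105, Rational(1, 2)))) ≈ 701.93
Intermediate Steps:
T = 4 (T = Pow(-2, 2) = 4)
Function('r')(Q) = Pow(Add(Q, Mul(3, Pow(Q, 2))), Rational(1, 2)) (Function('r')(Q) = Pow(Add(Q, Mul(Mul(3, Q), Q)), Rational(1, 2)) = Pow(Add(Q, Mul(3, Pow(Q, 2))), Rational(1, 2)))
Pow(Add(Function('r')(Mul(T, -3)), Function('n')(-3)), 2) = Pow(Add(Pow(Mul(Mul(4, -3), Add(1, Mul(3, Mul(4, -3)))), Rational(1, 2)), 6), 2) = Pow(Add(Pow(Mul(-12, Add(1, Mul(3, -12))), Rational(1, 2)), 6), 2) = Pow(Add(Pow(Mul(-12, Add(1, -36)), Rational(1, 2)), 6), 2) = Pow(Add(Pow(Mul(-12, -35), Rational(1, 2)), 6), 2) = Pow(Add(Pow(420, Rational(1, 2)), 6), 2) = Pow(Add(Mul(2, Pow(105, Rational(1, 2))), 6), 2) = Pow(Add(6, Mul(2, Pow(105, Rational(1, 2)))), 2)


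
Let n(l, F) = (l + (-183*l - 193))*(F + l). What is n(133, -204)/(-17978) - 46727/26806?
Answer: -11819217295/120479567 ≈ -98.101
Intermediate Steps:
n(l, F) = (-193 - 182*l)*(F + l) (n(l, F) = (l + (-193 - 183*l))*(F + l) = (-193 - 182*l)*(F + l))
n(133, -204)/(-17978) - 46727/26806 = (-193*(-204) - 193*133 - 182*133**2 - 182*(-204)*133)/(-17978) - 46727/26806 = (39372 - 25669 - 182*17689 + 4938024)*(-1/17978) - 46727*1/26806 = (39372 - 25669 - 3219398 + 4938024)*(-1/17978) - 46727/26806 = 1732329*(-1/17978) - 46727/26806 = -1732329/17978 - 46727/26806 = -11819217295/120479567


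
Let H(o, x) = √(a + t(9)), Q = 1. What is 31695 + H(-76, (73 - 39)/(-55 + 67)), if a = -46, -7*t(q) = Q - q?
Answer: 31695 + I*√2198/7 ≈ 31695.0 + 6.6975*I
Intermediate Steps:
t(q) = -⅐ + q/7 (t(q) = -(1 - q)/7 = -⅐ + q/7)
H(o, x) = I*√2198/7 (H(o, x) = √(-46 + (-⅐ + (⅐)*9)) = √(-46 + (-⅐ + 9/7)) = √(-46 + 8/7) = √(-314/7) = I*√2198/7)
31695 + H(-76, (73 - 39)/(-55 + 67)) = 31695 + I*√2198/7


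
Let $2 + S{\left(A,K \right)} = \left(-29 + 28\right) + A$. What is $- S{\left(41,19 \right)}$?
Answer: $-38$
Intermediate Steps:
$S{\left(A,K \right)} = -3 + A$ ($S{\left(A,K \right)} = -2 + \left(\left(-29 + 28\right) + A\right) = -2 + \left(-1 + A\right) = -3 + A$)
$- S{\left(41,19 \right)} = - (-3 + 41) = \left(-1\right) 38 = -38$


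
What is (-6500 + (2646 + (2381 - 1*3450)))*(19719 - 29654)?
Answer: 48910005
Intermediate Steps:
(-6500 + (2646 + (2381 - 1*3450)))*(19719 - 29654) = (-6500 + (2646 + (2381 - 3450)))*(-9935) = (-6500 + (2646 - 1069))*(-9935) = (-6500 + 1577)*(-9935) = -4923*(-9935) = 48910005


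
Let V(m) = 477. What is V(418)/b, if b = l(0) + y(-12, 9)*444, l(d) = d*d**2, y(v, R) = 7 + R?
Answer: 159/2368 ≈ 0.067145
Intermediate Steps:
l(d) = d**3
b = 7104 (b = 0**3 + (7 + 9)*444 = 0 + 16*444 = 0 + 7104 = 7104)
V(418)/b = 477/7104 = 477*(1/7104) = 159/2368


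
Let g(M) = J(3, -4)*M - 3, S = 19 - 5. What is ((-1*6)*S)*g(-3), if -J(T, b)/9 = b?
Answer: 9324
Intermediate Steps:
S = 14
J(T, b) = -9*b
g(M) = -3 + 36*M (g(M) = (-9*(-4))*M - 3 = 36*M - 3 = -3 + 36*M)
((-1*6)*S)*g(-3) = (-1*6*14)*(-3 + 36*(-3)) = (-6*14)*(-3 - 108) = -84*(-111) = 9324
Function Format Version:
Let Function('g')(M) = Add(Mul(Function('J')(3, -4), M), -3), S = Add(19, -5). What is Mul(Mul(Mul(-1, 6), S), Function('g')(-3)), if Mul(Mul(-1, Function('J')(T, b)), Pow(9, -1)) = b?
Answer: 9324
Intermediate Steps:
S = 14
Function('J')(T, b) = Mul(-9, b)
Function('g')(M) = Add(-3, Mul(36, M)) (Function('g')(M) = Add(Mul(Mul(-9, -4), M), -3) = Add(Mul(36, M), -3) = Add(-3, Mul(36, M)))
Mul(Mul(Mul(-1, 6), S), Function('g')(-3)) = Mul(Mul(Mul(-1, 6), 14), Add(-3, Mul(36, -3))) = Mul(Mul(-6, 14), Add(-3, -108)) = Mul(-84, -111) = 9324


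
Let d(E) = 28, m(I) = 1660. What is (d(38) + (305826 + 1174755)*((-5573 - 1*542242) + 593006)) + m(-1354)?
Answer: 66908937659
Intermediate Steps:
(d(38) + (305826 + 1174755)*((-5573 - 1*542242) + 593006)) + m(-1354) = (28 + (305826 + 1174755)*((-5573 - 1*542242) + 593006)) + 1660 = (28 + 1480581*((-5573 - 542242) + 593006)) + 1660 = (28 + 1480581*(-547815 + 593006)) + 1660 = (28 + 1480581*45191) + 1660 = (28 + 66908935971) + 1660 = 66908935999 + 1660 = 66908937659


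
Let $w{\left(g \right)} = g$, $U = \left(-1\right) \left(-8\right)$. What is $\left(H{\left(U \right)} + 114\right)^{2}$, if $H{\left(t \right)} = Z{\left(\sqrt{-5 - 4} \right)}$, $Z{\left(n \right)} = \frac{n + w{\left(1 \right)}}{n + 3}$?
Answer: $\frac{39445}{3} + \frac{688 i}{9} \approx 13148.0 + 76.444 i$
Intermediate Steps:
$U = 8$
$Z{\left(n \right)} = \frac{1 + n}{3 + n}$ ($Z{\left(n \right)} = \frac{n + 1}{n + 3} = \frac{1 + n}{3 + n}$)
$H{\left(t \right)} = \frac{\left(1 + 3 i\right) \left(3 - 3 i\right)}{18}$ ($H{\left(t \right)} = \frac{1 + \sqrt{-5 - 4}}{3 + \sqrt{-5 - 4}} = \frac{1 + \sqrt{-9}}{3 + \sqrt{-9}} = \frac{1 + 3 i}{3 + 3 i} = \frac{3 - 3 i}{18} \left(1 + 3 i\right) = \frac{\left(1 + 3 i\right) \left(3 - 3 i\right)}{18}$)
$\left(H{\left(U \right)} + 114\right)^{2} = \left(\left(\frac{2}{3} + \frac{i}{3}\right) + 114\right)^{2} = \left(\frac{344}{3} + \frac{i}{3}\right)^{2}$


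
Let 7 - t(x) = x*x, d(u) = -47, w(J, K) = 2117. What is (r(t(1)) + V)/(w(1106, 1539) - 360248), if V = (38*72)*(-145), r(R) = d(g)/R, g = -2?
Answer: 2380367/2148786 ≈ 1.1078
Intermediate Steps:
t(x) = 7 - x² (t(x) = 7 - x*x = 7 - x²)
r(R) = -47/R
V = -396720 (V = 2736*(-145) = -396720)
(r(t(1)) + V)/(w(1106, 1539) - 360248) = (-47/(7 - 1*1²) - 396720)/(2117 - 360248) = (-47/(7 - 1*1) - 396720)/(-358131) = (-47/(7 - 1) - 396720)*(-1/358131) = (-47/6 - 396720)*(-1/358131) = -2380367/6*(-1/358131) = 2380367/2148786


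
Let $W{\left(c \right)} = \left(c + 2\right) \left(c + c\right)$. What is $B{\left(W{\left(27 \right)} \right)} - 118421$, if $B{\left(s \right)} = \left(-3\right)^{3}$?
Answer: $-118448$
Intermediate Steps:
$W{\left(c \right)} = 2 c \left(2 + c\right)$ ($W{\left(c \right)} = \left(2 + c\right) 2 c = 2 c \left(2 + c\right)$)
$B{\left(s \right)} = -27$
$B{\left(W{\left(27 \right)} \right)} - 118421 = -27 - 118421 = -118448$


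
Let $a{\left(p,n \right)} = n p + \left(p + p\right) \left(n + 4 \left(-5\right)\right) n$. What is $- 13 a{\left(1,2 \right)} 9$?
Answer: $8190$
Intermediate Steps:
$a{\left(p,n \right)} = n p + 2 n p \left(-20 + n\right)$ ($a{\left(p,n \right)} = n p + 2 p \left(n - 20\right) n = n p + 2 p \left(-20 + n\right) n = n p + 2 n p \left(-20 + n\right)$)
$- 13 a{\left(1,2 \right)} 9 = - 13 \cdot 2 \cdot 1 \left(-39 + 2 \cdot 2\right) 9 = - 13 \cdot 2 \cdot 1 \left(-39 + 4\right) 9 = - 13 \cdot 2 \cdot 1 \left(-35\right) 9 = \left(-13\right) \left(-70\right) 9 = 910 \cdot 9 = 8190$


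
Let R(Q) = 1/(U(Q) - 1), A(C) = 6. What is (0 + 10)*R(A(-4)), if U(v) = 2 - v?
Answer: -2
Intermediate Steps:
R(Q) = 1/(1 - Q) (R(Q) = 1/((2 - Q) - 1) = 1/(1 - Q))
(0 + 10)*R(A(-4)) = (0 + 10)*(-1/(-1 + 6)) = 10*(-1/5) = 10*(-1*⅕) = 10*(-⅕) = -2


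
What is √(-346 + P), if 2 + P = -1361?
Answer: I*√1709 ≈ 41.34*I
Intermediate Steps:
P = -1363 (P = -2 - 1361 = -1363)
√(-346 + P) = √(-346 - 1363) = √(-1709) = I*√1709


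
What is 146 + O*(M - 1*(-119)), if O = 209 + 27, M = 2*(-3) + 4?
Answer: 27758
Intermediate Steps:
M = -2 (M = -6 + 4 = -2)
O = 236
146 + O*(M - 1*(-119)) = 146 + 236*(-2 - 1*(-119)) = 146 + 236*(-2 + 119) = 146 + 236*117 = 146 + 27612 = 27758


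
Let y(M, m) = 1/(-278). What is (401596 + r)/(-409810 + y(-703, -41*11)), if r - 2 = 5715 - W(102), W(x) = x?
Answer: -37734886/37975727 ≈ -0.99366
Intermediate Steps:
y(M, m) = -1/278
r = 5615 (r = 2 + (5715 - 1*102) = 2 + (5715 - 102) = 2 + 5613 = 5615)
(401596 + r)/(-409810 + y(-703, -41*11)) = (401596 + 5615)/(-409810 - 1/278) = 407211/(-113927181/278) = 407211*(-278/113927181) = -37734886/37975727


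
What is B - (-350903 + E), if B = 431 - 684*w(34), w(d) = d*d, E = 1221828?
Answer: -1661198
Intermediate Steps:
w(d) = d²
B = -790273 (B = 431 - 684*34² = 431 - 684*1156 = 431 - 790704 = -790273)
B - (-350903 + E) = -790273 - (-350903 + 1221828) = -790273 - 1*870925 = -790273 - 870925 = -1661198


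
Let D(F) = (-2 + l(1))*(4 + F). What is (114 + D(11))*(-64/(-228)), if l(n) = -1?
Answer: 368/19 ≈ 19.368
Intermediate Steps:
D(F) = -12 - 3*F (D(F) = (-2 - 1)*(4 + F) = -3*(4 + F) = -12 - 3*F)
(114 + D(11))*(-64/(-228)) = (114 + (-12 - 3*11))*(-64/(-228)) = (114 + (-12 - 33))*(-64*(-1/228)) = (114 - 45)*(16/57) = 69*(16/57) = 368/19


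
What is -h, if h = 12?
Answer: -12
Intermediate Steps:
-h = -1*12 = -12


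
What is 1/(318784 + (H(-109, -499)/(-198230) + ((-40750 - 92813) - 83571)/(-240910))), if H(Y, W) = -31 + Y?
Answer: 2387779465/761188042780571 ≈ 3.1369e-6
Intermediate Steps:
1/(318784 + (H(-109, -499)/(-198230) + ((-40750 - 92813) - 83571)/(-240910))) = 1/(318784 + ((-31 - 109)/(-198230) + ((-40750 - 92813) - 83571)/(-240910))) = 1/(318784 + (-140*(-1/198230) + (-133563 - 83571)*(-1/240910))) = 1/(318784 + (14/19823 - 217134*(-1/240910))) = 1/(318784 + (14/19823 + 108567/120455)) = 1/(318784 + 2153810011/2387779465) = 1/(761188042780571/2387779465) = 2387779465/761188042780571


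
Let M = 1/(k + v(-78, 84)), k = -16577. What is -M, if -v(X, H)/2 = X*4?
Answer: 1/15953 ≈ 6.2684e-5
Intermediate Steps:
v(X, H) = -8*X (v(X, H) = -2*X*4 = -8*X)
M = -1/15953 (M = 1/(-16577 - 8*(-78)) = 1/(-16577 + 624) = 1/(-15953) = -1/15953 ≈ -6.2684e-5)
-M = -1*(-1/15953) = 1/15953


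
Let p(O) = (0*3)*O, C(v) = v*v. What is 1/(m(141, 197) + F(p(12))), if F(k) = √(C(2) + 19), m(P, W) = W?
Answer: 197/38786 - √23/38786 ≈ 0.0049555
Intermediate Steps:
C(v) = v²
p(O) = 0 (p(O) = 0*O = 0)
F(k) = √23 (F(k) = √(2² + 19) = √(4 + 19) = √23)
1/(m(141, 197) + F(p(12))) = 1/(197 + √23)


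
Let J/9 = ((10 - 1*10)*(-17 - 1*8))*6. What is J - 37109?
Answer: -37109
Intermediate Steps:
J = 0 (J = 9*(((10 - 1*10)*(-17 - 1*8))*6) = 9*(((10 - 10)*(-17 - 8))*6) = 9*((0*(-25))*6) = 9*(0*6) = 9*0 = 0)
J - 37109 = 0 - 37109 = -37109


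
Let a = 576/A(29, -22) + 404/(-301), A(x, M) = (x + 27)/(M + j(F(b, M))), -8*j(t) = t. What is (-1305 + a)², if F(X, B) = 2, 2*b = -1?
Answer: 213531789025/90601 ≈ 2.3568e+6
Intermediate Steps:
b = -½ (b = (½)*(-1) = -½ ≈ -0.50000)
j(t) = -t/8
A(x, M) = (27 + x)/(-¼ + M) (A(x, M) = (x + 27)/(M - ⅛*2) = (27 + x)/(M - ¼) = (27 + x)/(-¼ + M))
a = -69290/301 (a = 576/((4*(27 + 29)/(-1 + 4*(-22)))) + 404/(-301) = 576/((4*56/(-1 - 88))) + 404*(-1/301) = 576/((4*56/(-89))) - 404/301 = 576/((4*(-1/89)*56)) - 404/301 = 576/(-224/89) - 404/301 = 576*(-89/224) - 404/301 = -1602/7 - 404/301 = -69290/301 ≈ -230.20)
(-1305 + a)² = (-1305 - 69290/301)² = (-462095/301)² = 213531789025/90601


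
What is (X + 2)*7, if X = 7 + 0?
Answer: 63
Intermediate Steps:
X = 7
(X + 2)*7 = (7 + 2)*7 = 9*7 = 63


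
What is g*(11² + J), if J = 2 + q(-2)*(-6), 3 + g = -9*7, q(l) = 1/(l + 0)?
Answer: -8316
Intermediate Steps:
q(l) = 1/l
g = -66 (g = -3 - 9*7 = -3 - 63 = -66)
J = 5 (J = 2 - 6/(-2) = 2 - ½*(-6) = 2 + 3 = 5)
g*(11² + J) = -66*(11² + 5) = -66*(121 + 5) = -66*126 = -8316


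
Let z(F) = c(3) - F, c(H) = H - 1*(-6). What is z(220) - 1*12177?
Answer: -12388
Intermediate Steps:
c(H) = 6 + H (c(H) = H + 6 = 6 + H)
z(F) = 9 - F (z(F) = (6 + 3) - F = 9 - F)
z(220) - 1*12177 = (9 - 1*220) - 1*12177 = (9 - 220) - 12177 = -211 - 12177 = -12388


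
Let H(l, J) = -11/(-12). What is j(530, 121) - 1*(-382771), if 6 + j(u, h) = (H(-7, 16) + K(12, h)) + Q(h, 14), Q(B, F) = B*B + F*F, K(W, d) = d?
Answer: 4772687/12 ≈ 3.9772e+5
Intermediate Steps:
Q(B, F) = B² + F²
H(l, J) = 11/12 (H(l, J) = -11*(-1/12) = 11/12)
j(u, h) = 2291/12 + h + h² (j(u, h) = -6 + ((11/12 + h) + (h² + 14²)) = -6 + ((11/12 + h) + (h² + 196)) = -6 + ((11/12 + h) + (196 + h²)) = -6 + (2363/12 + h + h²) = 2291/12 + h + h²)
j(530, 121) - 1*(-382771) = (2291/12 + 121 + 121²) - 1*(-382771) = (2291/12 + 121 + 14641) + 382771 = 179435/12 + 382771 = 4772687/12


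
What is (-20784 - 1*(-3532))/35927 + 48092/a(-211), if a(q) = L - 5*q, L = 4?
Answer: 1709531416/38046693 ≈ 44.932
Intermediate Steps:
a(q) = 4 - 5*q
(-20784 - 1*(-3532))/35927 + 48092/a(-211) = (-20784 - 1*(-3532))/35927 + 48092/(4 - 5*(-211)) = (-20784 + 3532)*(1/35927) + 48092/(4 + 1055) = -17252*1/35927 + 48092/1059 = -17252/35927 + 48092*(1/1059) = -17252/35927 + 48092/1059 = 1709531416/38046693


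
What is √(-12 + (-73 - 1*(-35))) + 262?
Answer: 262 + 5*I*√2 ≈ 262.0 + 7.0711*I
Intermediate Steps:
√(-12 + (-73 - 1*(-35))) + 262 = √(-12 + (-73 + 35)) + 262 = √(-12 - 38) + 262 = √(-50) + 262 = 5*I*√2 + 262 = 262 + 5*I*√2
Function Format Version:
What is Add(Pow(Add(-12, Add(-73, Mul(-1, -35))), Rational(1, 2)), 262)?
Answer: Add(262, Mul(5, I, Pow(2, Rational(1, 2)))) ≈ Add(262.00, Mul(7.0711, I))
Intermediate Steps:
Add(Pow(Add(-12, Add(-73, Mul(-1, -35))), Rational(1, 2)), 262) = Add(Pow(Add(-12, Add(-73, 35)), Rational(1, 2)), 262) = Add(Pow(Add(-12, -38), Rational(1, 2)), 262) = Add(Pow(-50, Rational(1, 2)), 262) = Add(Mul(5, I, Pow(2, Rational(1, 2))), 262) = Add(262, Mul(5, I, Pow(2, Rational(1, 2))))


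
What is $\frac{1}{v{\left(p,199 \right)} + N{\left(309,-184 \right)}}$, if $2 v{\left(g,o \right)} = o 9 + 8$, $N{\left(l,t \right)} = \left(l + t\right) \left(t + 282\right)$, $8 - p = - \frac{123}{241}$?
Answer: $\frac{2}{26299} \approx 7.6049 \cdot 10^{-5}$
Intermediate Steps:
$p = \frac{2051}{241}$ ($p = 8 - - \frac{123}{241} = 8 + \frac{123}{241} = \frac{2051}{241} \approx 8.5104$)
$N{\left(l,t \right)} = \left(282 + t\right) \left(l + t\right)$ ($N{\left(l,t \right)} = \left(l + t\right) \left(282 + t\right) = \left(282 + t\right) \left(l + t\right)$)
$v{\left(g,o \right)} = 4 + \frac{9 o}{2}$ ($v{\left(g,o \right)} = \frac{o 9 + 8}{2} = \frac{9 o + 8}{2} = \frac{8 + 9 o}{2} = 4 + \frac{9 o}{2}$)
$\frac{1}{v{\left(p,199 \right)} + N{\left(309,-184 \right)}} = \frac{1}{\left(4 + \frac{9}{2} \cdot 199\right) + \left(\left(-184\right)^{2} + 282 \cdot 309 + 282 \left(-184\right) + 309 \left(-184\right)\right)} = \frac{1}{\left(4 + \frac{1791}{2}\right) + \left(33856 + 87138 - 51888 - 56856\right)} = \frac{1}{\frac{1799}{2} + 12250} = \frac{1}{\frac{26299}{2}} = \frac{2}{26299}$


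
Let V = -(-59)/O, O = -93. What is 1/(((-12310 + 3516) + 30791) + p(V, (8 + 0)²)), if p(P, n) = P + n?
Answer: 93/2051614 ≈ 4.5330e-5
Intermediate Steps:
V = -59/93 (V = -(-59)/(-93) = -(-59)*(-1)/93 = -1*59/93 = -59/93 ≈ -0.63441)
1/(((-12310 + 3516) + 30791) + p(V, (8 + 0)²)) = 1/(((-12310 + 3516) + 30791) + (-59/93 + (8 + 0)²)) = 1/((-8794 + 30791) + (-59/93 + 8²)) = 1/(21997 + (-59/93 + 64)) = 1/(21997 + 5893/93) = 1/(2051614/93) = 93/2051614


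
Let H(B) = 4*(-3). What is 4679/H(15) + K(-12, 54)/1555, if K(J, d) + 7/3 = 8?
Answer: -2425259/6220 ≈ -389.91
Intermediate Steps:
K(J, d) = 17/3 (K(J, d) = -7/3 + 8 = 17/3)
H(B) = -12
4679/H(15) + K(-12, 54)/1555 = 4679/(-12) + (17/3)/1555 = 4679*(-1/12) + (17/3)*(1/1555) = -4679/12 + 17/4665 = -2425259/6220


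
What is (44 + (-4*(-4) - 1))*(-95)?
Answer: -5605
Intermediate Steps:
(44 + (-4*(-4) - 1))*(-95) = (44 + (16 - 1))*(-95) = (44 + 15)*(-95) = 59*(-95) = -5605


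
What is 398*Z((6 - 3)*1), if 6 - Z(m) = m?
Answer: 1194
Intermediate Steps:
Z(m) = 6 - m
398*Z((6 - 3)*1) = 398*(6 - (6 - 3)) = 398*(6 - 3) = 398*3 = 1194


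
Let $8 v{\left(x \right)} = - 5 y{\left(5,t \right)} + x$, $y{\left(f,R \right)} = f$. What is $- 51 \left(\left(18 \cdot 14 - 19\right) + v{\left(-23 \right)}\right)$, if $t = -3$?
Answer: $-11577$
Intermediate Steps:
$v{\left(x \right)} = - \frac{25}{8} + \frac{x}{8}$ ($v{\left(x \right)} = \frac{\left(-5\right) 5 + x}{8} = \frac{-25 + x}{8} = - \frac{25}{8} + \frac{x}{8}$)
$- 51 \left(\left(18 \cdot 14 - 19\right) + v{\left(-23 \right)}\right) = - 51 \left(\left(18 \cdot 14 - 19\right) + \left(- \frac{25}{8} + \frac{1}{8} \left(-23\right)\right)\right) = - 51 \left(\left(252 - 19\right) - 6\right) = - 51 \left(233 - 6\right) = \left(-51\right) 227 = -11577$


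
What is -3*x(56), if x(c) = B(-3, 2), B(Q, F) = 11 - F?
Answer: -27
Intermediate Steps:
x(c) = 9 (x(c) = 11 - 1*2 = 11 - 2 = 9)
-3*x(56) = -3*9 = -27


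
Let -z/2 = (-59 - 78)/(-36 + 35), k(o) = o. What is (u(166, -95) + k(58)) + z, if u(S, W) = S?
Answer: -50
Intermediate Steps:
z = -274 (z = -2*(-59 - 78)/(-36 + 35) = -(-274)/(-1) = -(-274)*(-1) = -2*137 = -274)
(u(166, -95) + k(58)) + z = (166 + 58) - 274 = 224 - 274 = -50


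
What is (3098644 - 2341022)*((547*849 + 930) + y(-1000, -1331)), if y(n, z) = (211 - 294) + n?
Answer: 351726013500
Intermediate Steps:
y(n, z) = -83 + n
(3098644 - 2341022)*((547*849 + 930) + y(-1000, -1331)) = (3098644 - 2341022)*((547*849 + 930) + (-83 - 1000)) = 757622*((464403 + 930) - 1083) = 757622*(465333 - 1083) = 757622*464250 = 351726013500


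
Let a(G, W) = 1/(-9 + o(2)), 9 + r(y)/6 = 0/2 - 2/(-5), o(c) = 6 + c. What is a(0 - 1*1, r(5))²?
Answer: 1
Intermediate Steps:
r(y) = -258/5 (r(y) = -54 + 6*(0/2 - 2/(-5)) = -54 + 6*(0*(½) - 2*(-⅕)) = -54 + 6*(0 + ⅖) = -54 + 6*(⅖) = -54 + 12/5 = -258/5)
a(G, W) = -1 (a(G, W) = 1/(-9 + (6 + 2)) = 1/(-9 + 8) = 1/(-1) = -1)
a(0 - 1*1, r(5))² = (-1)² = 1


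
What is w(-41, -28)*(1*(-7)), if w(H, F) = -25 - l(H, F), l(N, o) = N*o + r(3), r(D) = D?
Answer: 8232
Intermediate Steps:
l(N, o) = 3 + N*o (l(N, o) = N*o + 3 = 3 + N*o)
w(H, F) = -28 - F*H (w(H, F) = -25 - (3 + H*F) = -25 - (3 + F*H) = -25 + (-3 - F*H) = -28 - F*H)
w(-41, -28)*(1*(-7)) = (-28 - 1*(-28)*(-41))*(1*(-7)) = (-28 - 1148)*(-7) = -1176*(-7) = 8232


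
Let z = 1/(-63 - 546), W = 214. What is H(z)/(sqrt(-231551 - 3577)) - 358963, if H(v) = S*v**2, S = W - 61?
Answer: -358963 - 17*I*sqrt(58782)/4844694876 ≈ -3.5896e+5 - 8.5075e-7*I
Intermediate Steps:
z = -1/609 (z = 1/(-609) = -1/609 ≈ -0.0016420)
S = 153 (S = 214 - 61 = 153)
H(v) = 153*v**2
H(z)/(sqrt(-231551 - 3577)) - 358963 = (153*(-1/609)**2)/(sqrt(-231551 - 3577)) - 358963 = (153*(1/370881))/(sqrt(-235128)) - 358963 = 17/(41209*((2*I*sqrt(58782)))) - 358963 = 17*(-I*sqrt(58782)/117564)/41209 - 358963 = -17*I*sqrt(58782)/4844694876 - 358963 = -358963 - 17*I*sqrt(58782)/4844694876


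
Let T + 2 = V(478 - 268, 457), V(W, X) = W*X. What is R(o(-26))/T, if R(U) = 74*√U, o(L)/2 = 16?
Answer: 37*√2/11996 ≈ 0.0043619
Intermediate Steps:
o(L) = 32 (o(L) = 2*16 = 32)
T = 95968 (T = -2 + (478 - 268)*457 = -2 + 210*457 = -2 + 95970 = 95968)
R(o(-26))/T = (74*√32)/95968 = (74*(4*√2))*(1/95968) = (296*√2)*(1/95968) = 37*√2/11996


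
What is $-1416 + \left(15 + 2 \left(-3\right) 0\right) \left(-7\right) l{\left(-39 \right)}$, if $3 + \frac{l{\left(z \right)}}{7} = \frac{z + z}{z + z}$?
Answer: $54$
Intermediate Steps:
$l{\left(z \right)} = -14$ ($l{\left(z \right)} = -21 + 7 \frac{z + z}{z + z} = -21 + 7 \frac{2 z}{2 z} = -21 + 7 \cdot 2 z \frac{1}{2 z} = -21 + 7 \cdot 1 = -21 + 7 = -14$)
$-1416 + \left(15 + 2 \left(-3\right) 0\right) \left(-7\right) l{\left(-39 \right)} = -1416 + \left(15 + 2 \left(-3\right) 0\right) \left(-7\right) \left(-14\right) = -1416 + \left(15 - 0\right) \left(-7\right) \left(-14\right) = -1416 + \left(15 + 0\right) \left(-7\right) \left(-14\right) = -1416 + 15 \left(-7\right) \left(-14\right) = -1416 - -1470 = -1416 + 1470 = 54$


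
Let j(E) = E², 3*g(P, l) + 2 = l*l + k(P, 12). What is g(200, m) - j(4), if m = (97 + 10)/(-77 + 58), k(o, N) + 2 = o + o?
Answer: 137077/1083 ≈ 126.57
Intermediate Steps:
k(o, N) = -2 + 2*o (k(o, N) = -2 + (o + o) = -2 + 2*o)
m = -107/19 (m = 107/(-19) = 107*(-1/19) = -107/19 ≈ -5.6316)
g(P, l) = -4/3 + l²/3 + 2*P/3 (g(P, l) = -⅔ + (l*l + (-2 + 2*P))/3 = -⅔ + (l² + (-2 + 2*P))/3 = -⅔ + (-2 + l² + 2*P)/3 = -⅔ + (-⅔ + l²/3 + 2*P/3) = -4/3 + l²/3 + 2*P/3)
g(200, m) - j(4) = (-4/3 + (-107/19)²/3 + (⅔)*200) - 1*4² = (-4/3 + (⅓)*(11449/361) + 400/3) - 1*16 = (-4/3 + 11449/1083 + 400/3) - 16 = 154405/1083 - 16 = 137077/1083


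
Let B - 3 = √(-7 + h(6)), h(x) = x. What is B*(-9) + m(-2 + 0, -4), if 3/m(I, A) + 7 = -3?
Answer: -273/10 - 9*I ≈ -27.3 - 9.0*I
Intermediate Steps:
m(I, A) = -3/10 (m(I, A) = 3/(-7 - 3) = 3/(-10) = 3*(-⅒) = -3/10)
B = 3 + I (B = 3 + √(-7 + 6) = 3 + √(-1) = 3 + I ≈ 3.0 + 1.0*I)
B*(-9) + m(-2 + 0, -4) = (3 + I)*(-9) - 3/10 = (-27 - 9*I) - 3/10 = -273/10 - 9*I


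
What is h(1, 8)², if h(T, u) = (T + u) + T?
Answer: 100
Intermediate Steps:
h(T, u) = u + 2*T
h(1, 8)² = (8 + 2*1)² = (8 + 2)² = 10² = 100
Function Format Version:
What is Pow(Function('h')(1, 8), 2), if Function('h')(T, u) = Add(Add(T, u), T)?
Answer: 100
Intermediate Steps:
Function('h')(T, u) = Add(u, Mul(2, T))
Pow(Function('h')(1, 8), 2) = Pow(Add(8, Mul(2, 1)), 2) = Pow(Add(8, 2), 2) = Pow(10, 2) = 100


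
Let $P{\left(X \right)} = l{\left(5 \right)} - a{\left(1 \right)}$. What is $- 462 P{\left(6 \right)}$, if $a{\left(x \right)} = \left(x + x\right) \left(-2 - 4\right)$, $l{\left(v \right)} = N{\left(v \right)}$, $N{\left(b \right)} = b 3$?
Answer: $-12474$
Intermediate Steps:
$N{\left(b \right)} = 3 b$
$l{\left(v \right)} = 3 v$
$a{\left(x \right)} = - 12 x$ ($a{\left(x \right)} = 2 x \left(-6\right) = - 12 x$)
$P{\left(X \right)} = 27$ ($P{\left(X \right)} = 3 \cdot 5 - \left(-12\right) 1 = 15 - -12 = 15 + 12 = 27$)
$- 462 P{\left(6 \right)} = \left(-462\right) 27 = -12474$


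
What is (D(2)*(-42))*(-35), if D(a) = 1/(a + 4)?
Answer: 245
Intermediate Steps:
D(a) = 1/(4 + a)
(D(2)*(-42))*(-35) = (-42/(4 + 2))*(-35) = (-42/6)*(-35) = ((⅙)*(-42))*(-35) = -7*(-35) = 245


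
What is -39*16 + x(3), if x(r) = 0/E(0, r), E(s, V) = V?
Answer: -624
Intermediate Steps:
x(r) = 0 (x(r) = 0/r = 0)
-39*16 + x(3) = -39*16 + 0 = -624 + 0 = -624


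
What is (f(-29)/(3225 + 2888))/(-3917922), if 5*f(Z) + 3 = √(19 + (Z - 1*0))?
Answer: 1/39917095310 - I*√10/119751285930 ≈ 2.5052e-11 - 2.6407e-11*I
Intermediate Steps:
f(Z) = -⅗ + √(19 + Z)/5 (f(Z) = -⅗ + √(19 + (Z - 1*0))/5 = -⅗ + √(19 + (Z + 0))/5 = -⅗ + √(19 + Z)/5)
(f(-29)/(3225 + 2888))/(-3917922) = ((-⅗ + √(19 - 29)/5)/(3225 + 2888))/(-3917922) = ((-⅗ + √(-10)/5)/6113)*(-1/3917922) = ((-⅗ + (I*√10)/5)/6113)*(-1/3917922) = ((-⅗ + I*√10/5)/6113)*(-1/3917922) = (-3/30565 + I*√10/30565)*(-1/3917922) = 1/39917095310 - I*√10/119751285930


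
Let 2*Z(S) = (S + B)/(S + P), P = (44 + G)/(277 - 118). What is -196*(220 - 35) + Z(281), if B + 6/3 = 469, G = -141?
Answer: -808241927/22291 ≈ -36259.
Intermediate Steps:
B = 467 (B = -2 + 469 = 467)
P = -97/159 (P = (44 - 141)/(277 - 118) = -97/159 ≈ -0.61006)
Z(S) = (467 + S)/(2*(-97/159 + S)) (Z(S) = ((S + 467)/(S - 97/159))/2 = ((467 + S)/(-97/159 + S))/2 = (467 + S)/(2*(-97/159 + S)))
-196*(220 - 35) + Z(281) = -196*(220 - 35) + 159*(467 + 281)/(2*(-97 + 159*281)) = -196*185 + (159/2)*748/(-97 + 44679) = -36260 + (159/2)*748/44582 = -36260 + (159/2)*(1/44582)*748 = -36260 + 29733/22291 = -808241927/22291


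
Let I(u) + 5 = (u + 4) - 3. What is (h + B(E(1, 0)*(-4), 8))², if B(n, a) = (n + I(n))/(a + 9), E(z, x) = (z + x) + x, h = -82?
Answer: 1976836/289 ≈ 6840.3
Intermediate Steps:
I(u) = -4 + u (I(u) = -5 + ((u + 4) - 3) = -5 + ((4 + u) - 3) = -5 + (1 + u) = -4 + u)
E(z, x) = z + 2*x (E(z, x) = (x + z) + x = z + 2*x)
B(n, a) = (-4 + 2*n)/(9 + a) (B(n, a) = (n + (-4 + n))/(a + 9) = (-4 + 2*n)/(9 + a))
(h + B(E(1, 0)*(-4), 8))² = (-82 + 2*(-2 + (1 + 2*0)*(-4))/(9 + 8))² = (-82 + 2*(-2 + (1 + 0)*(-4))/17)² = (-82 + 2*(1/17)*(-2 + 1*(-4)))² = (-82 + 2*(1/17)*(-2 - 4))² = (-82 + 2*(1/17)*(-6))² = (-82 - 12/17)² = (-1406/17)² = 1976836/289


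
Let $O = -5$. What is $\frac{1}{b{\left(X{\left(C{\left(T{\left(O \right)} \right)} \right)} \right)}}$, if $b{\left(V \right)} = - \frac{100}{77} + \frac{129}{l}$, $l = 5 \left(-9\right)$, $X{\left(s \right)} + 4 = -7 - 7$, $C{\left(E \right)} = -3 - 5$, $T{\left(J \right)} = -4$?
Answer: $- \frac{1155}{4811} \approx -0.24007$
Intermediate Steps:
$C{\left(E \right)} = -8$
$X{\left(s \right)} = -18$ ($X{\left(s \right)} = -4 - 14 = -18$)
$l = -45$
$b{\left(V \right)} = - \frac{4811}{1155}$ ($b{\left(V \right)} = - \frac{100}{77} + \frac{129}{-45} = \left(-100\right) \frac{1}{77} + 129 \left(- \frac{1}{45}\right) = - \frac{100}{77} - \frac{43}{15} = - \frac{4811}{1155}$)
$\frac{1}{b{\left(X{\left(C{\left(T{\left(O \right)} \right)} \right)} \right)}} = \frac{1}{- \frac{4811}{1155}} = - \frac{1155}{4811}$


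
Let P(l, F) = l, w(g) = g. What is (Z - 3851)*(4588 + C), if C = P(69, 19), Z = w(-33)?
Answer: -18087788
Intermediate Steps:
Z = -33
C = 69
(Z - 3851)*(4588 + C) = (-33 - 3851)*(4588 + 69) = -3884*4657 = -18087788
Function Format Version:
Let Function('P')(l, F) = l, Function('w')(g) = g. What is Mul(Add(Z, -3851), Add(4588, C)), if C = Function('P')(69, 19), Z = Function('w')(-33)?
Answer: -18087788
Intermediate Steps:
Z = -33
C = 69
Mul(Add(Z, -3851), Add(4588, C)) = Mul(Add(-33, -3851), Add(4588, 69)) = Mul(-3884, 4657) = -18087788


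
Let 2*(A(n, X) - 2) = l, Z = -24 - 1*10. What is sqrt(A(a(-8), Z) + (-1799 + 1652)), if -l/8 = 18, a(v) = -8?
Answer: I*sqrt(217) ≈ 14.731*I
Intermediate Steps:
Z = -34 (Z = -24 - 10 = -34)
l = -144 (l = -8*18 = -144)
A(n, X) = -70 (A(n, X) = 2 + (1/2)*(-144) = 2 - 72 = -70)
sqrt(A(a(-8), Z) + (-1799 + 1652)) = sqrt(-70 + (-1799 + 1652)) = sqrt(-70 - 147) = sqrt(-217) = I*sqrt(217)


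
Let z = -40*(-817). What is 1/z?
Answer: 1/32680 ≈ 3.0600e-5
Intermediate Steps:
z = 32680
1/z = 1/32680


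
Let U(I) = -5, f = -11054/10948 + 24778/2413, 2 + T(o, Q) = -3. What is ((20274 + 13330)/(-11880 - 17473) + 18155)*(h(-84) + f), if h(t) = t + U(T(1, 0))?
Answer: -561262334794658367/387716790986 ≈ -1.4476e+6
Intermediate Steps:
T(o, Q) = -5 (T(o, Q) = -2 - 3 = -5)
f = 122298121/13208762 (f = -11054*1/10948 + 24778*(1/2413) = -5527/5474 + 24778/2413 = 122298121/13208762 ≈ 9.2589)
h(t) = -5 + t (h(t) = t - 5 = -5 + t)
((20274 + 13330)/(-11880 - 17473) + 18155)*(h(-84) + f) = ((20274 + 13330)/(-11880 - 17473) + 18155)*((-5 - 84) + 122298121/13208762) = (33604/(-29353) + 18155)*(-89 + 122298121/13208762) = (33604*(-1/29353) + 18155)*(-1053281697/13208762) = (-33604/29353 + 18155)*(-1053281697/13208762) = (532870111/29353)*(-1053281697/13208762) = -561262334794658367/387716790986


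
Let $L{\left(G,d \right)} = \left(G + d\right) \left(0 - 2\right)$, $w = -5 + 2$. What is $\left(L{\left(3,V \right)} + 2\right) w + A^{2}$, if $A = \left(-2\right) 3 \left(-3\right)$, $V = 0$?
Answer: $336$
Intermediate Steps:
$w = -3$
$L{\left(G,d \right)} = - 2 G - 2 d$ ($L{\left(G,d \right)} = \left(G + d\right) \left(-2\right) = - 2 G - 2 d$)
$A = 18$ ($A = \left(-6\right) \left(-3\right) = 18$)
$\left(L{\left(3,V \right)} + 2\right) w + A^{2} = \left(\left(\left(-2\right) 3 - 0\right) + 2\right) \left(-3\right) + 18^{2} = \left(\left(-6 + 0\right) + 2\right) \left(-3\right) + 324 = \left(-6 + 2\right) \left(-3\right) + 324 = \left(-4\right) \left(-3\right) + 324 = 12 + 324 = 336$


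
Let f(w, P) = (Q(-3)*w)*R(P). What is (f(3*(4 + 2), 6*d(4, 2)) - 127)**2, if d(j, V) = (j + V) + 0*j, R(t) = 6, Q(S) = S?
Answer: 203401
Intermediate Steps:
d(j, V) = V + j (d(j, V) = (V + j) + 0 = V + j)
f(w, P) = -18*w (f(w, P) = -3*w*6 = -18*w)
(f(3*(4 + 2), 6*d(4, 2)) - 127)**2 = (-54*(4 + 2) - 127)**2 = (-54*6 - 127)**2 = (-18*18 - 127)**2 = (-324 - 127)**2 = (-451)**2 = 203401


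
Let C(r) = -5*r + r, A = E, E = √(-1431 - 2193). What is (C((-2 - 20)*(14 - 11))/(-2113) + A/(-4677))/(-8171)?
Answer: 264/17265323 + 2*I*√906/38215767 ≈ 1.5291e-5 + 1.5753e-6*I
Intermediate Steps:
E = 2*I*√906 (E = √(-3624) = 2*I*√906 ≈ 60.2*I)
A = 2*I*√906 ≈ 60.2*I
C(r) = -4*r
(C((-2 - 20)*(14 - 11))/(-2113) + A/(-4677))/(-8171) = (-4*(-2 - 20)*(14 - 11)/(-2113) + (2*I*√906)/(-4677))/(-8171) = (-(-88)*3*(-1/2113) + (2*I*√906)*(-1/4677))*(-1/8171) = (-4*(-66)*(-1/2113) - 2*I*√906/4677)*(-1/8171) = (264*(-1/2113) - 2*I*√906/4677)*(-1/8171) = (-264/2113 - 2*I*√906/4677)*(-1/8171) = 264/17265323 + 2*I*√906/38215767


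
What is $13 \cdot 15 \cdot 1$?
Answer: $195$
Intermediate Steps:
$13 \cdot 15 \cdot 1 = 195 \cdot 1 = 195$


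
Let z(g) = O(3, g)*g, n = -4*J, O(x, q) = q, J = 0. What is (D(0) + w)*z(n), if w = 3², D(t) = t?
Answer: 0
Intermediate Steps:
w = 9
n = 0 (n = -4*0 = 0)
z(g) = g² (z(g) = g*g = g²)
(D(0) + w)*z(n) = (0 + 9)*0² = 9*0 = 0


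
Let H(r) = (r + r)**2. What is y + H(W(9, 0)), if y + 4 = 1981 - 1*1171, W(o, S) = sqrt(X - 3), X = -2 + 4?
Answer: 802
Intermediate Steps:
X = 2
W(o, S) = I (W(o, S) = sqrt(2 - 3) = sqrt(-1) = I)
y = 806 (y = -4 + (1981 - 1*1171) = -4 + (1981 - 1171) = -4 + 810 = 806)
H(r) = 4*r**2 (H(r) = (2*r)**2 = 4*r**2)
y + H(W(9, 0)) = 806 + 4*I**2 = 806 + 4*(-1) = 806 - 4 = 802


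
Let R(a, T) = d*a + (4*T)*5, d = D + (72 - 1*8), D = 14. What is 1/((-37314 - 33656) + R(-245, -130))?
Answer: -1/92680 ≈ -1.0790e-5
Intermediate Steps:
d = 78 (d = 14 + (72 - 1*8) = 14 + (72 - 8) = 14 + 64 = 78)
R(a, T) = 20*T + 78*a (R(a, T) = 78*a + (4*T)*5 = 78*a + 20*T = 20*T + 78*a)
1/((-37314 - 33656) + R(-245, -130)) = 1/((-37314 - 33656) + (20*(-130) + 78*(-245))) = 1/(-70970 + (-2600 - 19110)) = 1/(-70970 - 21710) = 1/(-92680) = -1/92680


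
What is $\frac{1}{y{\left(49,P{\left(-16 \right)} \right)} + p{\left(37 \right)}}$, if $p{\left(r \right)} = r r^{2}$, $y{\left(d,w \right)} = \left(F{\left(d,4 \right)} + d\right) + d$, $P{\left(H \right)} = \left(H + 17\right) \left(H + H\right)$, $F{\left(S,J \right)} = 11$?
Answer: $\frac{1}{50762} \approx 1.97 \cdot 10^{-5}$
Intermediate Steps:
$P{\left(H \right)} = 2 H \left(17 + H\right)$ ($P{\left(H \right)} = \left(17 + H\right) 2 H = 2 H \left(17 + H\right)$)
$y{\left(d,w \right)} = 11 + 2 d$ ($y{\left(d,w \right)} = \left(11 + d\right) + d = 11 + 2 d$)
$p{\left(r \right)} = r^{3}$
$\frac{1}{y{\left(49,P{\left(-16 \right)} \right)} + p{\left(37 \right)}} = \frac{1}{\left(11 + 2 \cdot 49\right) + 37^{3}} = \frac{1}{\left(11 + 98\right) + 50653} = \frac{1}{109 + 50653} = \frac{1}{50762}$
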